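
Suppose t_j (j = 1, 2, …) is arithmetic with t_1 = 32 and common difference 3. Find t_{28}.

113

t_j = 32 + (j - 1)·3.
t_{28} = 32 + 27·3 = 113.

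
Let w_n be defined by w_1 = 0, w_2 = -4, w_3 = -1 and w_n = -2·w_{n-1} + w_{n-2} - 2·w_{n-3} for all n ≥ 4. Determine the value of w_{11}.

Iterate the recurrence:
w_4 = -2; w_5 = 11; w_6 = -22; w_7 = 59; w_8 = -162; w_9 = 427; w_{10} = -1134; w_{11} = 3019.

3019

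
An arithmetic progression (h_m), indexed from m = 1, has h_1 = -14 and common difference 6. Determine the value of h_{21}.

106

h_m = -14 + (m - 1)·6.
h_{21} = -14 + 20·6 = 106.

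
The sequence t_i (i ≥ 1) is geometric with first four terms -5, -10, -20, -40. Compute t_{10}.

-2560

Common ratio r = 2.
t_i = (-5)·2^(i-1).
t_{10} = (-5)·2^9 = -2560.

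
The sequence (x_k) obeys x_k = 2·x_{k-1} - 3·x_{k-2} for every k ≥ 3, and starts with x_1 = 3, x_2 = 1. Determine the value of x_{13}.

1907

Iterate the recurrence:
x_3 = -7; x_4 = -17; x_5 = -13; …; x_{10} = -431; x_{11} = -679; x_{12} = -65; x_{13} = 1907.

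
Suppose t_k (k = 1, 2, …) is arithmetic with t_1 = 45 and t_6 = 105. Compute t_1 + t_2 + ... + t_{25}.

Common difference d = (105 - 45) / (6 - 1) = 12.
t_k = 45 + (k - 1)·12.
t_{25} = 333; S = 25·(45 + 333)/2 = 4725.

4725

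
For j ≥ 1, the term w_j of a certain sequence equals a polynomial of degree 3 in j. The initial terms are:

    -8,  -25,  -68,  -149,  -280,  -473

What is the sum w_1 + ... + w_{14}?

-23135

1st diffs: -17, -43, -81, -131, -193.
2nd diffs: -26, -38, -50, -62.
3rd diffs: -12, -12, -12 (constant).
So w_j = -2j^3 - j^2 - 5.
Continuing: …, -740, -1093, -1544, -2105, …, w_{14} = -5689.
Summing j = 1..14 (14 terms) gives -23135.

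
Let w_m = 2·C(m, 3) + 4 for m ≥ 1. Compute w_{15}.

914

C(15, 3) = 455, so w_{15} = 914.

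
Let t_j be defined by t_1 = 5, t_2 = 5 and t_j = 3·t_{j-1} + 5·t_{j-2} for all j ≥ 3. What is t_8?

46345

Iterate the recurrence:
t_3 = 40;  t_4 = 145;  t_5 = 635;  t_6 = 2630;  t_7 = 11065;  t_8 = 46345.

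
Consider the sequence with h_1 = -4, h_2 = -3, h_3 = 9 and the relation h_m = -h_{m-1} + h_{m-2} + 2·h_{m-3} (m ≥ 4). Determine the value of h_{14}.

-107

Iterate the recurrence:
h_4 = -20  h_5 = 23  h_6 = -25  …  h_{11} = -113  h_{12} = 87  h_{13} = -32  h_{14} = -107.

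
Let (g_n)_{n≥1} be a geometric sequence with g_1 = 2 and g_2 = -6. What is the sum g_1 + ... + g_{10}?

Common ratio r = -3.
g_n = 2·(-3)^(n-1).
S = 2·((-3)^10 - 1)/(-3 - 1) = 2·(59049 - 1)/(-4) = -29524.

-29524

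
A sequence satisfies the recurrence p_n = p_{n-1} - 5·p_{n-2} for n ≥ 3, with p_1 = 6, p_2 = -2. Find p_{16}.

Step forward from the initial values:
p_3 = -32; p_4 = -22; p_5 = 138; …; p_{13} = -69882; p_{14} = 122078; p_{15} = 471488; p_{16} = -138902.

-138902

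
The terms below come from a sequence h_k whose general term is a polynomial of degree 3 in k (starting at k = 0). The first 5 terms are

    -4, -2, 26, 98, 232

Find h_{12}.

1st diffs: 2, 28, 72, 134.
2nd diffs: 26, 44, 62.
3rd diffs: 18, 18 (constant).
Newton forward-difference form: h_k = -4 + 2·C(k,1) + 26·C(k,2) + 18·C(k,3).
At k = 12: k = 12, so h_{12} = -4 + 24 + 1716 + 3960 = 5696.

5696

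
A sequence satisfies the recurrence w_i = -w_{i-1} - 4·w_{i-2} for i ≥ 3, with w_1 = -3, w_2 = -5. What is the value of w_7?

225

Compute successive terms:
w_3 = 17, w_4 = 3, w_5 = -71, w_6 = 59, w_7 = 225.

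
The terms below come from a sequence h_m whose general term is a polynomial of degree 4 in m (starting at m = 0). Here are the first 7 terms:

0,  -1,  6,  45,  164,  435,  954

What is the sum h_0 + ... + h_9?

1st diffs: -1, 7, 39, 119, 271, 519.
2nd diffs: 8, 32, 80, 152, 248.
3rd diffs: 24, 48, 72, 96.
4th diffs: 24, 24, 24 (constant).
Newton forward-difference form: h_m = (-1)·C(m,1) + 8·C(m,2) + 24·C(m,3) + 24·C(m,4).
Continuing: 1841, 3240, 5319.
Summing m = 0..9 (10 terms) gives 12003.

12003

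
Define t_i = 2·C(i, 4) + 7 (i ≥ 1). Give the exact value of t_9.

C(9, 4) = 126, so t_9 = 259.

259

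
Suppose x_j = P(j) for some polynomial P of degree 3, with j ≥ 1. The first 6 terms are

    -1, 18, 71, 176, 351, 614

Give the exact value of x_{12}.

1st diffs: 19, 53, 105, 175, 263.
2nd diffs: 34, 52, 70, 88.
3rd diffs: 18, 18, 18 (constant).
Newton forward-difference form: x_j = -1 + 19·C(j-1,1) + 34·C(j-1,2) + 18·C(j-1,3).
At j = 12: j-1 = 11, so x_{12} = -1 + 209 + 1870 + 2970 = 5048.

5048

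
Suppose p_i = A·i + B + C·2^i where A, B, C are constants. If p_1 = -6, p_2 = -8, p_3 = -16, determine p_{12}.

-12244

At i = 1, 2, 3: A + B + 2C = -6; 2A + B + 4C = -8; 3A + B + 8C = -16.
Subtracting the first from the second: A + 2C = -2.
Subtracting the second from the third: A + 4C = -8.
Solving: C = -3, A = 4, then B = -4.
So p_i = 4·i + (-4) + (-3)·2^i; at i=12 this is -12244.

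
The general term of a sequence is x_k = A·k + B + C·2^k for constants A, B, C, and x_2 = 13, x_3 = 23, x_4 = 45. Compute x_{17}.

393187

Write the equations: 2A + B + 4C = 13; 3A + B + 8C = 23; 4A + B + 16C = 45.
Subtracting the first from the second: A + 4C = 10.
Subtracting the second from the third: A + 8C = 22.
Solving: C = 3, A = -2, then B = 5.
So x_k = -2·k + 5 + 3·2^k; at k=17 this is 393187.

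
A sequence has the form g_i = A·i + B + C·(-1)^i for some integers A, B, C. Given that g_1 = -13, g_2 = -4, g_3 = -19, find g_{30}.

-88

Plug in i = 1, 2, 3: A + B - C = -13; 2A + B + C = -4; 3A + B - C = -19.
Subtracting the first from the second: A + 2C = 9.
Subtracting the second from the third: A - 2C = -15.
Solving: C = 6, A = -3, then B = -4.
So g_i = -3·i + (-4) + 6·(-1)^i; at i=30 this is -88.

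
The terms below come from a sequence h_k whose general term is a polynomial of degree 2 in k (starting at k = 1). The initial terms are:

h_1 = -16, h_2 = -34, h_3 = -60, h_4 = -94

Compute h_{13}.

-760

1st diffs: -18, -26, -34.
2nd diffs: -8, -8 (constant).
Newton forward-difference form: h_k = -16 + (-18)·C(k-1,1) + (-8)·C(k-1,2).
At k = 13: k-1 = 12, so h_{13} = -16 - 216 - 528 = -760.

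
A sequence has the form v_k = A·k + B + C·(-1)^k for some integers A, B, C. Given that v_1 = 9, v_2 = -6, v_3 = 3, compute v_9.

-15

Write the equations: A + B - C = 9; 2A + B + C = -6; 3A + B - C = 3.
Subtracting the first from the second: A + 2C = -15.
Subtracting the second from the third: A - 2C = 9.
Solving: C = -6, A = -3, then B = 6.
Therefore v_9 = -27 + 6 + (-6)·(-1) = -15.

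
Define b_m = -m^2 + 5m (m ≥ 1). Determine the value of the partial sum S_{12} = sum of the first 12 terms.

Over m = 1..12: Σm = 78, Σm² = 650.
Total = (-1)·650 + (5)·78 = -260.

-260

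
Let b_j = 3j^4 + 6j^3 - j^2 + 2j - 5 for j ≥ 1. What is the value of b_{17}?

279781

b_{17} = 3·17^4 + 6·17^3 - 1·17^2 + 2·17 - 5 = 279781.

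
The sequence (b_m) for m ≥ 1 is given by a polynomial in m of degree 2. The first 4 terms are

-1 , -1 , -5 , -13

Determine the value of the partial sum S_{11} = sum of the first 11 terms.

1st diffs: 0, -4, -8.
2nd diffs: -4, -4 (constant).
So b_m = -2m^2 + 6m - 5.
Continuing: …, -25, -41, -61, -85, …, b_{11} = -181.
Summing m = 1..11 (11 terms) gives -671.

-671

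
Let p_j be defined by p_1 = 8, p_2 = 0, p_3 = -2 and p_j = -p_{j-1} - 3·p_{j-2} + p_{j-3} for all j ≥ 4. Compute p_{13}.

Iterate the recurrence:
p_4 = 10;  p_5 = -4;  p_6 = -28;  p_7 = 50;  p_8 = 30;  p_9 = -208;  p_{10} = 168;  p_{11} = 486;  p_{12} = -1198;  p_{13} = -92.

-92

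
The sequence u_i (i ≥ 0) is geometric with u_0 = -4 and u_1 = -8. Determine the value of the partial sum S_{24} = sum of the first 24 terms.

Common ratio r = 2.
u_i = (-4)·2^(i-0).
S = (-4)·(2^24 - 1)/(2 - 1) = (-4)·(16777216 - 1)/(1) = -67108860.

-67108860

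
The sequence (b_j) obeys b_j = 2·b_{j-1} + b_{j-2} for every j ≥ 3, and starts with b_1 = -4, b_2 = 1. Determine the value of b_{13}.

Iterate the recurrence:
b_3 = -2, b_4 = -3, b_5 = -8, …, b_{10} = -647, b_{11} = -1562, b_{12} = -3771, b_{13} = -9104.

-9104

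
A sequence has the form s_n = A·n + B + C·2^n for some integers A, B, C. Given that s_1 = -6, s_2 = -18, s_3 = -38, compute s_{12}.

-16426

Plug in n = 1, 2, 3: A + B + 2C = -6; 2A + B + 4C = -18; 3A + B + 8C = -38.
Subtracting the first from the second: A + 2C = -12.
Subtracting the second from the third: A + 4C = -20.
Solving: C = -4, A = -4, then B = 6.
So s_n = -4·n + 6 + (-4)·2^n; at n=12 this is -16426.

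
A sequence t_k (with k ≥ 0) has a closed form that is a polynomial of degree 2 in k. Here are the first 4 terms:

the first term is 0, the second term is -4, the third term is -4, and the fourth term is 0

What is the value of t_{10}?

1st diffs: -4, 0, 4.
2nd diffs: 4, 4 (constant).
Newton forward-difference form: t_k = (-4)·C(k,1) + 4·C(k,2).
At k = 10: k = 10, so t_{10} = -40 + 180 = 140.

140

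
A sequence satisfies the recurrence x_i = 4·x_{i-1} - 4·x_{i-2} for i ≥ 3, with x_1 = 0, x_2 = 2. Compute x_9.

2048

Step forward from the initial values:
x_3 = 8;  x_4 = 24;  x_5 = 64;  x_6 = 160;  x_7 = 384;  x_8 = 896;  x_9 = 2048.
(Characteristic roots are 2 and 2.)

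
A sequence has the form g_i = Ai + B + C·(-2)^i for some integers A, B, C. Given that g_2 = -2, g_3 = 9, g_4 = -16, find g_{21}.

2097135

Plug in i = 2, 3, 4: 2A + B + 4C = -2; 3A + B - 8C = 9; 4A + B + 16C = -16.
Subtracting the first from the second: A - 12C = 11.
Subtracting the second from the third: A + 24C = -25.
Solving: C = -1, A = -1, then B = 4.
So g_i = -1·i + 4 + (-1)·(-2)^i; at i=21 this is 2097135.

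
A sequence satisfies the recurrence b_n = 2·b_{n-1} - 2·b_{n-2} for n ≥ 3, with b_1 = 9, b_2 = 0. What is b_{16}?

Iterate the recurrence:
b_3 = -18  b_4 = -36  b_5 = -36  …  b_{13} = -576  b_{14} = 0  b_{15} = 1152  b_{16} = 2304.

2304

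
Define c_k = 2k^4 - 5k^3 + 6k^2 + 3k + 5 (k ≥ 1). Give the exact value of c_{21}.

345371

c_{21} = 2·21^4 - 5·21^3 + 6·21^2 + 3·21 + 5 = 345371.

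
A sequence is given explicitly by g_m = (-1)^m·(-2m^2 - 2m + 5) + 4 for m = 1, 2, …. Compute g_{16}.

-535

(-1)^16 = 1; -2m^2 - 2m + 5 at m=16 is -539; so g_{16} = -535.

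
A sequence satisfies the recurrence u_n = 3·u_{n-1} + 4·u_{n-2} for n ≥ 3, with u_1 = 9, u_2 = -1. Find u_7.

6561

Compute successive terms:
u_3 = 33;  u_4 = 95;  u_5 = 417;  u_6 = 1631;  u_7 = 6561.
(Characteristic roots are 4 and -1.)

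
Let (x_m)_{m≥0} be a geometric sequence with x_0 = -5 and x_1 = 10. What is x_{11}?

Common ratio r = -2.
x_m = (-5)·(-2)^(m-0).
x_{11} = (-5)·(-2)^11 = 10240.

10240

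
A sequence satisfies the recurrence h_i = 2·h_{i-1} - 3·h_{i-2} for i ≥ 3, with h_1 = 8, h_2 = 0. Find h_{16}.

-26832

Iterate the recurrence:
h_3 = -24;  h_4 = -48;  h_5 = -24;  …;  h_{13} = 6312;  h_{14} = 11040;  h_{15} = 3144;  h_{16} = -26832.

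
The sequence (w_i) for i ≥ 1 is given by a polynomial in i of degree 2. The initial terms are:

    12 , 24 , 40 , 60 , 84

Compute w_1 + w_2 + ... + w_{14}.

2716

1st diffs: 12, 16, 20, 24.
2nd diffs: 4, 4, 4 (constant).
Newton forward-difference form: w_i = 12 + 12·C(i-1,1) + 4·C(i-1,2).
Continuing: …, 112, 144, 180, 220, …, w_{14} = 480.
Summing i = 1..14 (14 terms) gives 2716.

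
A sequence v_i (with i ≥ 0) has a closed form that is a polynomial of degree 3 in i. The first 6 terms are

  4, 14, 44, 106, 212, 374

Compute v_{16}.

1st diffs: 10, 30, 62, 106, 162.
2nd diffs: 20, 32, 44, 56.
3rd diffs: 12, 12, 12 (constant).
Newton forward-difference form: v_i = 4 + 10·C(i,1) + 20·C(i,2) + 12·C(i,3).
At i = 16: i = 16, so v_{16} = 4 + 160 + 2400 + 6720 = 9284.

9284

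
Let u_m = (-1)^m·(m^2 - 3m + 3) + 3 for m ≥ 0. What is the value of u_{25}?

(-1)^25 = -1; m^2 - 3m + 3 at m=25 is 553; so u_{25} = -550.

-550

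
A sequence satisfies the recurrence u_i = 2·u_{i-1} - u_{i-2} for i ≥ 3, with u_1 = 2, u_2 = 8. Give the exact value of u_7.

38

Applying the relation repeatedly:
u_3 = 14; u_4 = 20; u_5 = 26; u_6 = 32; u_7 = 38.
(Characteristic roots are 1 and 1.)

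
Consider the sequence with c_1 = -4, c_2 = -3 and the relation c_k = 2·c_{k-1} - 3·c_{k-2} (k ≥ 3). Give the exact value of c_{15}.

-4926

c_3 = 6;  c_4 = 21;  c_5 = 24;  …;  c_{12} = 525;  c_{13} = -1776;  c_{14} = -5127;  c_{15} = -4926.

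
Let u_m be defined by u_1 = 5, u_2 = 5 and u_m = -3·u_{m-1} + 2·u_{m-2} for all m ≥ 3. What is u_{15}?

-28094045

Step forward from the initial values:
u_3 = -5; u_4 = 25; u_5 = -85; …; u_{12} = 621865; u_{13} = -2214805; u_{14} = 7888145; u_{15} = -28094045.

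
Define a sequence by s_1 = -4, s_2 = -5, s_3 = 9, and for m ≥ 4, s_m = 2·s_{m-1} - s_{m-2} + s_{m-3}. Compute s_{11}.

Applying the relation repeatedly:
s_4 = 19, s_5 = 24, s_6 = 38, s_7 = 71, s_8 = 128, s_9 = 223, s_{10} = 389, s_{11} = 683.

683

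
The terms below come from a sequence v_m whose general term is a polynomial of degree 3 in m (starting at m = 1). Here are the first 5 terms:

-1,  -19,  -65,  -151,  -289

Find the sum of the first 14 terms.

1st diffs: -18, -46, -86, -138.
2nd diffs: -28, -40, -52.
3rd diffs: -12, -12 (constant).
So v_m = -2m^3 - 2m^2 + 2m + 1.
Continuing: …, -491, -769, -1135, -1601, …, v_{14} = -5851.
Summing m = 1..14 (14 terms) gives -23856.

-23856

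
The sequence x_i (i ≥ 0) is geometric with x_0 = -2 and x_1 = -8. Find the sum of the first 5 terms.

-682

Common ratio r = 4.
x_i = (-2)·4^(i-0).
S = (-2)·(4^5 - 1)/(4 - 1) = (-2)·(1024 - 1)/(3) = -682.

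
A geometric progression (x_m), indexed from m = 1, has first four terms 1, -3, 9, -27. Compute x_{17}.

43046721

Common ratio r = -3.
x_m = 1·(-3)^(m-1).
x_{17} = 1·(-3)^16 = 43046721.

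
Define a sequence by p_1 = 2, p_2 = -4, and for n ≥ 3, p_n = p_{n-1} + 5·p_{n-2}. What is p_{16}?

Compute successive terms:
p_3 = 6, p_4 = -14, p_5 = 16, …, p_{13} = -18094, p_{14} = -60964, p_{15} = -151434, p_{16} = -456254.

-456254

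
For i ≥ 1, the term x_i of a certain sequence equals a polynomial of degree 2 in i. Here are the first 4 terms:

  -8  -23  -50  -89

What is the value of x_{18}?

-1895

1st diffs: -15, -27, -39.
2nd diffs: -12, -12 (constant).
So x_i = -6i^2 + 3i - 5.
Evaluating at i = 18 gives x_{18} = -1895.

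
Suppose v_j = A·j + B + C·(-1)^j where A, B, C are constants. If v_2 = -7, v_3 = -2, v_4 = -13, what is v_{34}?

Write the equations: 2A + B + C = -7; 3A + B - C = -2; 4A + B + C = -13.
Subtracting the first from the second: A - 2C = 5.
Subtracting the second from the third: A + 2C = -11.
Solving: C = -4, A = -3, then B = 3.
Hence v_{34} = -3·34 + 3 + (-4)·1 = -103.

-103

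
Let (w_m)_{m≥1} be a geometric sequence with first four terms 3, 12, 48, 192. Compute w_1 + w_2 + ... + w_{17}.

17179869183

Common ratio r = 4.
w_m = 3·4^(m-1).
S = 3·(4^17 - 1)/(4 - 1) = 3·(17179869184 - 1)/(3) = 17179869183.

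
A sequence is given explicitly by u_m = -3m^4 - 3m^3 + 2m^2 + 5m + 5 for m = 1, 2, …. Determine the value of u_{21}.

u_{21} = -3·21^4 - 3·21^3 + 2·21^2 + 5·21 + 5 = -610234.

-610234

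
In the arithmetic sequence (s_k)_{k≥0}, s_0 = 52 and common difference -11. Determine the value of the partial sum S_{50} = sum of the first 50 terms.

-10875

s_k = 52 + (k - 0)·(-11).
s_{49} = -487; S = 50·(52 + (-487))/2 = -10875.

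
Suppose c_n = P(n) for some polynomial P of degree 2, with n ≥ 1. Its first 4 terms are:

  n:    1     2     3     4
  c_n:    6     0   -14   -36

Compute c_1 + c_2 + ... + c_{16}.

1st diffs: -6, -14, -22.
2nd diffs: -8, -8 (constant).
So c_n = -4n^2 + 6n + 4.
Continuing: …, -66, -104, -150, -204, …, c_{16} = -924.
Summing n = 1..16 (16 terms) gives -5104.

-5104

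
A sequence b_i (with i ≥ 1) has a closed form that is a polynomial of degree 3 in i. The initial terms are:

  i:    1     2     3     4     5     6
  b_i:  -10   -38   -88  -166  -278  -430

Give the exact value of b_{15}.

1st diffs: -28, -50, -78, -112, -152.
2nd diffs: -22, -28, -34, -40.
3rd diffs: -6, -6, -6 (constant).
Newton forward-difference form: b_i = -10 + (-28)·C(i-1,1) + (-22)·C(i-1,2) + (-6)·C(i-1,3).
At i = 15: i-1 = 14, so b_{15} = -10 - 392 - 2002 - 2184 = -4588.

-4588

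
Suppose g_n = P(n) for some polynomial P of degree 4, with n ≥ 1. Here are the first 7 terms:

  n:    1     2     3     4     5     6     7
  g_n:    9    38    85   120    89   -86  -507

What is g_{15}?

1st diffs: 29, 47, 35, -31, -175, -421.
2nd diffs: 18, -12, -66, -144, -246.
3rd diffs: -30, -54, -78, -102.
4th diffs: -24, -24, -24 (constant).
Newton forward-difference form: g_n = 9 + 29·C(n-1,1) + 18·C(n-1,2) + (-30)·C(n-1,3) + (-24)·C(n-1,4).
At n = 15: n-1 = 14, so g_{15} = 9 + 406 + 1638 - 10920 - 24024 = -32891.

-32891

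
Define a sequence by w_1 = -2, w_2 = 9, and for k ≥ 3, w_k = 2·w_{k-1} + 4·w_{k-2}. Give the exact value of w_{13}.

1925120

Iterate the recurrence:
w_3 = 10; w_4 = 56; w_5 = 152; …; w_{10} = 56832; w_{11} = 183808; w_{12} = 594944; w_{13} = 1925120.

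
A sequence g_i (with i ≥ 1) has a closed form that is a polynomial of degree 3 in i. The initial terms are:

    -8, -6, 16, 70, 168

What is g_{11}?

2352

1st diffs: 2, 22, 54, 98.
2nd diffs: 20, 32, 44.
3rd diffs: 12, 12 (constant).
Newton forward-difference form: g_i = -8 + 2·C(i-1,1) + 20·C(i-1,2) + 12·C(i-1,3).
At i = 11: i-1 = 10, so g_{11} = -8 + 20 + 900 + 1440 = 2352.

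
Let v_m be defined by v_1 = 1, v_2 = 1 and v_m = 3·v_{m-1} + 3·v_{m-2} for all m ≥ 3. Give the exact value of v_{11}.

239841

Step forward from the initial values:
v_3 = 6, v_4 = 21, v_5 = 81, v_6 = 306, v_7 = 1161, v_8 = 4401, v_9 = 16686, v_{10} = 63261, v_{11} = 239841.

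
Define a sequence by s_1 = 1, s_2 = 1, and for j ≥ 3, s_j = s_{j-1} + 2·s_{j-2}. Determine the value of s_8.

85

Compute successive terms:
s_3 = 3, s_4 = 5, s_5 = 11, s_6 = 21, s_7 = 43, s_8 = 85.
(Characteristic roots are 2 and -1.)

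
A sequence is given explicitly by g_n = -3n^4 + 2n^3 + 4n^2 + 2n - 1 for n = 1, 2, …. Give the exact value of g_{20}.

g_{20} = -3·20^4 + 2·20^3 + 4·20^2 + 2·20 - 1 = -462361.

-462361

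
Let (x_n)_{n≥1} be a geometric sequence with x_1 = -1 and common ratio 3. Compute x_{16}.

x_n = (-1)·3^(n-1).
x_{16} = (-1)·3^15 = -14348907.

-14348907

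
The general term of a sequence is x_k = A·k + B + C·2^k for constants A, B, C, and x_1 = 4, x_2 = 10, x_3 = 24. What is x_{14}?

65506

The three given values yield: A + B + 2C = 4; 2A + B + 4C = 10; 3A + B + 8C = 24.
Subtracting the first from the second: A + 2C = 6.
Subtracting the second from the third: A + 4C = 14.
Solving: C = 4, A = -2, then B = -2.
So x_k = -2·k + (-2) + 4·2^k; at k=14 this is 65506.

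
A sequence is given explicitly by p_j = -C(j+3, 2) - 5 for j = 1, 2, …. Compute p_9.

-71

C(12, 2) = 66, so p_9 = -71.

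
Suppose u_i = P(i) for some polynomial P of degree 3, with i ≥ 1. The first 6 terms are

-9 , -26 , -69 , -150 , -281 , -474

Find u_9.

1st diffs: -17, -43, -81, -131, -193.
2nd diffs: -26, -38, -50, -62.
3rd diffs: -12, -12, -12 (constant).
So u_i = -2i^3 - i^2 - 6.
Evaluating at i = 9 gives u_9 = -1545.

-1545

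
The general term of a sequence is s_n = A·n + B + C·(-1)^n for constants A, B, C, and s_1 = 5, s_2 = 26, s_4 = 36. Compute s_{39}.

195

The three given values yield: A + B - C = 5; 2A + B + C = 26; 4A + B + C = 36.
Subtracting the first from the second: A + 2C = 21.
Subtracting the second from the third: 2A = 10.
Solving: C = 8, A = 5, then B = 8.
Therefore s_{39} = 195 + 8 + 8·(-1) = 195.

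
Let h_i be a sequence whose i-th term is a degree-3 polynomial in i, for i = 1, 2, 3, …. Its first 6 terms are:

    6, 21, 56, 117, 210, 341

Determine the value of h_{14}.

1st diffs: 15, 35, 61, 93, 131.
2nd diffs: 20, 26, 32, 38.
3rd diffs: 6, 6, 6 (constant).
Newton forward-difference form: h_i = 6 + 15·C(i-1,1) + 20·C(i-1,2) + 6·C(i-1,3).
At i = 14: i-1 = 13, so h_{14} = 6 + 195 + 1560 + 1716 = 3477.

3477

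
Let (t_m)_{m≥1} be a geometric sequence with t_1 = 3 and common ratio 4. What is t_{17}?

12884901888

t_m = 3·4^(m-1).
t_{17} = 3·4^16 = 12884901888.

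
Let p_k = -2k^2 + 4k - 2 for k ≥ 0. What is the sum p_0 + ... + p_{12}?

Over k = 0..12: Σk = 78, Σk² = 650.
Total = (-2)·650 + (4)·78 + (-2)·13 = -1014.

-1014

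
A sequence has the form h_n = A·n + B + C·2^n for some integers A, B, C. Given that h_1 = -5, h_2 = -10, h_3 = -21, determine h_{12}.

Write the equations: A + B + 2C = -5; 2A + B + 4C = -10; 3A + B + 8C = -21.
Subtracting the first from the second: A + 2C = -5.
Subtracting the second from the third: A + 4C = -11.
Solving: C = -3, A = 1, then B = 0.
So h_n = 1·n + 0 + (-3)·2^n; at n=12 this is -12276.

-12276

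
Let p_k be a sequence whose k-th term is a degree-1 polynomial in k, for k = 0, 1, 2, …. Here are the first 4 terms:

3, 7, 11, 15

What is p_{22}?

91

1st diffs: 4, 4, 4 (constant).
So p_k = 4k + 3.
Evaluating at k = 22 gives p_{22} = 91.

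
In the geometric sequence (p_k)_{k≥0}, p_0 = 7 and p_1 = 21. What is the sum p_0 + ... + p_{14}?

Common ratio r = 3.
p_k = 7·3^(k-0).
S = 7·(3^15 - 1)/(3 - 1) = 7·(14348907 - 1)/(2) = 50221171.

50221171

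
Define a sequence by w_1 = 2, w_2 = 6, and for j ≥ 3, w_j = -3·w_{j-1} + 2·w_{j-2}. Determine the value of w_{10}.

Applying the relation repeatedly:
w_3 = -14; w_4 = 54; w_5 = -190; w_6 = 678; w_7 = -2414; w_8 = 8598; w_9 = -30622; w_{10} = 109062.

109062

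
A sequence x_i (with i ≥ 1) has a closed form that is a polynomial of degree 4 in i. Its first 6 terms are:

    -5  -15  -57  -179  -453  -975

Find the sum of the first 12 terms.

1st diffs: -10, -42, -122, -274, -522.
2nd diffs: -32, -80, -152, -248.
3rd diffs: -48, -72, -96.
4th diffs: -24, -24 (constant).
Newton forward-difference form: x_i = -5 + (-10)·C(i-1,1) + (-32)·C(i-1,2) + (-48)·C(i-1,3) + (-24)·C(i-1,4).
Continuing: …, -1865, -3267, -5349, -8303, …, x_{12} = -17715.
Summing i = 1..12 (12 terms) gives -50528.

-50528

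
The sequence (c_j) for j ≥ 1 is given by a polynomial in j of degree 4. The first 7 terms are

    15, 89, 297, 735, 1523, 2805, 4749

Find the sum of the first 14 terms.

199864

1st diffs: 74, 208, 438, 788, 1282, 1944.
2nd diffs: 134, 230, 350, 494, 662.
3rd diffs: 96, 120, 144, 168.
4th diffs: 24, 24, 24 (constant).
Newton forward-difference form: c_j = 15 + 74·C(j-1,1) + 134·C(j-1,2) + 96·C(j-1,3) + 24·C(j-1,4).
Continuing: …, 7547, 11415, 16593, 23345, …, c_{14} = 56045.
Summing j = 1..14 (14 terms) gives 199864.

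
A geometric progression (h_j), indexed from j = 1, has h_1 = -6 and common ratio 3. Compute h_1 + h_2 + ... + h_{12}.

h_j = (-6)·3^(j-1).
S = (-6)·(3^12 - 1)/(3 - 1) = (-6)·(531441 - 1)/(2) = -1594320.

-1594320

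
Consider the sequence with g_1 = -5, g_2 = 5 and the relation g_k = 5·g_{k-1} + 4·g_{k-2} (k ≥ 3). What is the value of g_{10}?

Iterate the recurrence:
g_3 = 5, g_4 = 45, g_5 = 245, g_6 = 1405, g_7 = 8005, g_8 = 45645, g_9 = 260245, g_{10} = 1483805.

1483805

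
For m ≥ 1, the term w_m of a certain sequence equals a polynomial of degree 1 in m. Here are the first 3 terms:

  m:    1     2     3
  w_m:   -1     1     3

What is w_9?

1st diffs: 2, 2 (constant).
So w_m = 2m - 3.
Evaluating at m = 9 gives w_9 = 15.

15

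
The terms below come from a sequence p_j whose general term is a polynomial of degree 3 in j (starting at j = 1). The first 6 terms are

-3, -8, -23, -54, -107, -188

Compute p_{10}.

1st diffs: -5, -15, -31, -53, -81.
2nd diffs: -10, -16, -22, -28.
3rd diffs: -6, -6, -6 (constant).
Newton forward-difference form: p_j = -3 + (-5)·C(j-1,1) + (-10)·C(j-1,2) + (-6)·C(j-1,3).
At j = 10: j-1 = 9, so p_{10} = -3 - 45 - 360 - 504 = -912.

-912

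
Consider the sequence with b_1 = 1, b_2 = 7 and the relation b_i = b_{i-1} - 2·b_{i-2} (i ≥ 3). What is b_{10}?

Compute successive terms:
b_3 = 5;  b_4 = -9;  b_5 = -19;  b_6 = -1;  b_7 = 37;  b_8 = 39;  b_9 = -35;  b_{10} = -113.

-113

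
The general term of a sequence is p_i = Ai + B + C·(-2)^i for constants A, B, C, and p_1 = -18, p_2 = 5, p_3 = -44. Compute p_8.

1007

Plug in i = 1, 2, 3: A + B - 2C = -18; 2A + B + 4C = 5; 3A + B - 8C = -44.
Subtracting the first from the second: A + 6C = 23.
Subtracting the second from the third: A - 12C = -49.
Solving: C = 4, A = -1, then B = -9.
So p_i = -1·i + (-9) + 4·(-2)^i; at i=8 this is 1007.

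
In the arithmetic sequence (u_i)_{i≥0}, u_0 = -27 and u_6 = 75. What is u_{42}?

687

Common difference d = (75 - (-27)) / (6 - 0) = 17.
u_i = -27 + (i - 0)·17.
u_{42} = -27 + 42·17 = 687.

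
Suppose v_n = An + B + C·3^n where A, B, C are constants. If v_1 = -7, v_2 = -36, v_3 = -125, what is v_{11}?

Plug in n = 1, 2, 3: A + B + 3C = -7; 2A + B + 9C = -36; 3A + B + 27C = -125.
Subtracting the first from the second: A + 6C = -29.
Subtracting the second from the third: A + 18C = -89.
Solving: C = -5, A = 1, then B = 7.
So v_n = 1·n + 7 + (-5)·3^n; at n=11 this is -885717.

-885717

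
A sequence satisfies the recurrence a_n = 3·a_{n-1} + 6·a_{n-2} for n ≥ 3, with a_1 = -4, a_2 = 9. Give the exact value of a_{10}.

356967

Applying the relation repeatedly:
a_3 = 3  a_4 = 63  a_5 = 207  a_6 = 999  a_7 = 4239  a_8 = 18711  a_9 = 81567  a_{10} = 356967.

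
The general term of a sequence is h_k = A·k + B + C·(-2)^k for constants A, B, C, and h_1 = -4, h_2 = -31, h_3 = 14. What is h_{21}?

8388536

The three given values yield: A + B - 2C = -4; 2A + B + 4C = -31; 3A + B - 8C = 14.
Subtracting the first from the second: A + 6C = -27.
Subtracting the second from the third: A - 12C = 45.
Solving: C = -4, A = -3, then B = -9.
So h_k = -3·k + (-9) + (-4)·(-2)^k; at k=21 this is 8388536.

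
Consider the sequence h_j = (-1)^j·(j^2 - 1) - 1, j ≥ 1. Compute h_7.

-49

(-1)^7 = -1; j^2 - 1 at j=7 is 48; so h_7 = -49.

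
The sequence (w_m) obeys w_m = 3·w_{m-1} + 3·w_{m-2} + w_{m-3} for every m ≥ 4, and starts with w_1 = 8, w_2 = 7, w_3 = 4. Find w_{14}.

Step forward from the initial values:
w_4 = 41, w_5 = 142, w_6 = 553, …, w_{11} = 465784, w_{12} = 1792021, w_{13} = 6894482, w_{14} = 26525293.

26525293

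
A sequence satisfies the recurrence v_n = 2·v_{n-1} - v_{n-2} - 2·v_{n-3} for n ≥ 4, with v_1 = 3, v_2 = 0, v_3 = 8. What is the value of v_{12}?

578

Applying the relation repeatedly:
v_4 = 10, v_5 = 12, v_6 = -2, v_7 = -36, v_8 = -94, v_9 = -148, v_{10} = -130, v_{11} = 76, v_{12} = 578.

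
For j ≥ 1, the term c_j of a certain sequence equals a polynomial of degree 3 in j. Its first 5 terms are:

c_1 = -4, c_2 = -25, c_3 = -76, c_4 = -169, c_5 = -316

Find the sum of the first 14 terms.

-24899

1st diffs: -21, -51, -93, -147.
2nd diffs: -30, -42, -54.
3rd diffs: -12, -12 (constant).
So c_j = -2j^3 - 3j^2 + 2j - 1.
Continuing: …, -529, -820, -1201, -1684, …, c_{14} = -6049.
Summing j = 1..14 (14 terms) gives -24899.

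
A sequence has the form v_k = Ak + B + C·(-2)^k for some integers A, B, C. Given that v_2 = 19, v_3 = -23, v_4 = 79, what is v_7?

-479

At k = 2, 3, 4: 2A + B + 4C = 19; 3A + B - 8C = -23; 4A + B + 16C = 79.
Subtracting the first from the second: A - 12C = -42.
Subtracting the second from the third: A + 24C = 102.
Solving: C = 4, A = 6, then B = -9.
Therefore v_7 = 42 + (-9) + 4·(-128) = -479.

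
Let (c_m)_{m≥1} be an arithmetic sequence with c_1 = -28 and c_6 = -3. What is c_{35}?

142

Common difference d = (-3 - (-28)) / (6 - 1) = 5.
c_m = -28 + (m - 1)·5.
c_{35} = -28 + 34·5 = 142.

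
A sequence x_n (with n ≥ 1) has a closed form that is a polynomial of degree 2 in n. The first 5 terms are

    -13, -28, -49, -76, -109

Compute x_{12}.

1st diffs: -15, -21, -27, -33.
2nd diffs: -6, -6, -6 (constant).
Newton forward-difference form: x_n = -13 + (-15)·C(n-1,1) + (-6)·C(n-1,2).
At n = 12: n-1 = 11, so x_{12} = -13 - 165 - 330 = -508.

-508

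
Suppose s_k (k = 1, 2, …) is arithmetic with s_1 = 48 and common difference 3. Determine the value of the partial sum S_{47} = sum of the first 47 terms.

s_k = 48 + (k - 1)·3.
s_{47} = 186; S = 47·(48 + 186)/2 = 5499.

5499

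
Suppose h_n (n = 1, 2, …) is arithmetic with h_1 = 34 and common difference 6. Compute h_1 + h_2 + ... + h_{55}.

10780

h_n = 34 + (n - 1)·6.
h_{55} = 358; S = 55·(34 + 358)/2 = 10780.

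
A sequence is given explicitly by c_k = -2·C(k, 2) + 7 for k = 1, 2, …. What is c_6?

-23

C(6, 2) = 15, so c_6 = -23.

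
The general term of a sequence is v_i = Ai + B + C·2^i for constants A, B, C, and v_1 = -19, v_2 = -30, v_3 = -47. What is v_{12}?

-12356

The three given values yield: A + B + 2C = -19; 2A + B + 4C = -30; 3A + B + 8C = -47.
Subtracting the first from the second: A + 2C = -11.
Subtracting the second from the third: A + 4C = -17.
Solving: C = -3, A = -5, then B = -8.
So v_i = -5·i + (-8) + (-3)·2^i; at i=12 this is -12356.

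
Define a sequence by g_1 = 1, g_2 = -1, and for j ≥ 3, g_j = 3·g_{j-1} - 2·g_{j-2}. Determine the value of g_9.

-509

Compute successive terms:
g_3 = -5; g_4 = -13; g_5 = -29; g_6 = -61; g_7 = -125; g_8 = -253; g_9 = -509.
(Characteristic roots are 2 and 1.)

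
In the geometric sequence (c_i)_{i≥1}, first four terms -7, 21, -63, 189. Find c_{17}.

Common ratio r = -3.
c_i = (-7)·(-3)^(i-1).
c_{17} = (-7)·(-3)^16 = -301327047.

-301327047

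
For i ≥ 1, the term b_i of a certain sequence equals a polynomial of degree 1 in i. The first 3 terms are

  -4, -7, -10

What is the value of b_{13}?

1st diffs: -3, -3 (constant).
So b_i = -3i - 1.
Evaluating at i = 13 gives b_{13} = -40.

-40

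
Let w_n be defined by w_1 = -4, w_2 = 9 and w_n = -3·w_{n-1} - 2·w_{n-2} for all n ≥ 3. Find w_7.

-319

Step forward from the initial values:
w_3 = -19, w_4 = 39, w_5 = -79, w_6 = 159, w_7 = -319.
(Characteristic roots are -1 and -2.)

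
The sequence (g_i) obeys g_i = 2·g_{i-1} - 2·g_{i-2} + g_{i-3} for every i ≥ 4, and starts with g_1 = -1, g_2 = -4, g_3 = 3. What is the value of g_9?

Step forward from the initial values:
g_4 = 13  g_5 = 16  g_6 = 9  g_7 = -1  g_8 = -4  g_9 = 3.

3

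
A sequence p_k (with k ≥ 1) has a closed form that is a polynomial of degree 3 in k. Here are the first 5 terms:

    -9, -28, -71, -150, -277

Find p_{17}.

1st diffs: -19, -43, -79, -127.
2nd diffs: -24, -36, -48.
3rd diffs: -12, -12 (constant).
So p_k = -2k^3 - 5k - 2.
Evaluating at k = 17 gives p_{17} = -9913.

-9913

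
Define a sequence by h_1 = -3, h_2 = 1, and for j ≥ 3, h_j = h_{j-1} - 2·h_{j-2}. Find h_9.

Applying the relation repeatedly:
h_3 = 7, h_4 = 5, h_5 = -9, h_6 = -19, h_7 = -1, h_8 = 37, h_9 = 39.

39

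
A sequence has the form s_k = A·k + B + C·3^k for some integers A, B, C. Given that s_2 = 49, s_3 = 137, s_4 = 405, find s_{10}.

295233

Plug in k = 2, 3, 4: 2A + B + 9C = 49; 3A + B + 27C = 137; 4A + B + 81C = 405.
Subtracting the first from the second: A + 18C = 88.
Subtracting the second from the third: A + 54C = 268.
Solving: C = 5, A = -2, then B = 8.
So s_k = -2·k + 8 + 5·3^k; at k=10 this is 295233.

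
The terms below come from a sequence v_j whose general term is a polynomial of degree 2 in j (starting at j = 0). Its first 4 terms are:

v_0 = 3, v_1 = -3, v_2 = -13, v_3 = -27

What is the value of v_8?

1st diffs: -6, -10, -14.
2nd diffs: -4, -4 (constant).
Newton forward-difference form: v_j = 3 + (-6)·C(j,1) + (-4)·C(j,2).
At j = 8: j = 8, so v_8 = 3 - 48 - 112 = -157.

-157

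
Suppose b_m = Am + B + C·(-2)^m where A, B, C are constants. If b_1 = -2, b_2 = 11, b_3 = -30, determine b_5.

-112

At m = 1, 2, 3: A + B - 2C = -2; 2A + B + 4C = 11; 3A + B - 8C = -30.
Subtracting the first from the second: A + 6C = 13.
Subtracting the second from the third: A - 12C = -41.
Solving: C = 3, A = -5, then B = 9.
Hence b_5 = -5·5 + 9 + 3·(-32) = -112.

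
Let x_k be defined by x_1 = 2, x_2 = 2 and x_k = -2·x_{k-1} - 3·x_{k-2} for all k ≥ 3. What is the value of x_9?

-190

x_3 = -10, x_4 = 14, x_5 = 2, x_6 = -46, x_7 = 86, x_8 = -34, x_9 = -190.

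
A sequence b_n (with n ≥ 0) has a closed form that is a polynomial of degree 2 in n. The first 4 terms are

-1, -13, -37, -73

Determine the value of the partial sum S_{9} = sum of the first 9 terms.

-1449

1st diffs: -12, -24, -36.
2nd diffs: -12, -12 (constant).
So b_n = -6n^2 - 6n - 1.
Continuing: …, -121, -181, -253, -337, …, b_8 = -433.
Summing n = 0..8 (9 terms) gives -1449.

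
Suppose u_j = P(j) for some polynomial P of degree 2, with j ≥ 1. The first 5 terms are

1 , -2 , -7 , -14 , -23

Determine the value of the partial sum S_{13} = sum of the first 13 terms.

1st diffs: -3, -5, -7, -9.
2nd diffs: -2, -2, -2 (constant).
Newton forward-difference form: u_j = 1 + (-3)·C(j-1,1) + (-2)·C(j-1,2).
Continuing: …, -34, -47, -62, -79, …, u_{13} = -167.
Summing j = 1..13 (13 terms) gives -793.

-793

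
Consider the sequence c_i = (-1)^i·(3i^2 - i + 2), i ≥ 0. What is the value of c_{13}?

-496

(-1)^13 = -1; 3i^2 - i + 2 at i=13 is 496; so c_{13} = -496.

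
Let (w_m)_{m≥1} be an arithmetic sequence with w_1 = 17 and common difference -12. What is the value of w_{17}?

w_m = 17 + (m - 1)·(-12).
w_{17} = 17 + 16·(-12) = -175.

-175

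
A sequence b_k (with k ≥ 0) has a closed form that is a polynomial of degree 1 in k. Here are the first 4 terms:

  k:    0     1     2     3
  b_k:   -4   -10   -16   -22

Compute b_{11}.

1st diffs: -6, -6, -6 (constant).
So b_k = -6k - 4.
Evaluating at k = 11 gives b_{11} = -70.

-70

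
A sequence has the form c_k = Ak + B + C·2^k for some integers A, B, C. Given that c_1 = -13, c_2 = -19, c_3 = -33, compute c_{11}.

-8177

Plug in k = 1, 2, 3: A + B + 2C = -13; 2A + B + 4C = -19; 3A + B + 8C = -33.
Subtracting the first from the second: A + 2C = -6.
Subtracting the second from the third: A + 4C = -14.
Solving: C = -4, A = 2, then B = -7.
Therefore c_{11} = 22 + (-7) + (-4)·2048 = -8177.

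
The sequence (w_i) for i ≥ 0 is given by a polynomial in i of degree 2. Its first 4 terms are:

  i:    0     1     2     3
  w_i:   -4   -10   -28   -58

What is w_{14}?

-1180

1st diffs: -6, -18, -30.
2nd diffs: -12, -12 (constant).
Newton forward-difference form: w_i = -4 + (-6)·C(i,1) + (-12)·C(i,2).
At i = 14: i = 14, so w_{14} = -4 - 84 - 1092 = -1180.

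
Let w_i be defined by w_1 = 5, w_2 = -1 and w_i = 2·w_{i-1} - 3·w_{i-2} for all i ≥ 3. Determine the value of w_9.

-251

w_3 = -17  w_4 = -31  w_5 = -11  w_6 = 71  w_7 = 175  w_8 = 137  w_9 = -251.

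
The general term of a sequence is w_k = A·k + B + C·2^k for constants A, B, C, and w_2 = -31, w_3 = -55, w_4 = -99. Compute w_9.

The three given values yield: 2A + B + 4C = -31; 3A + B + 8C = -55; 4A + B + 16C = -99.
Subtracting the first from the second: A + 4C = -24.
Subtracting the second from the third: A + 8C = -44.
Solving: C = -5, A = -4, then B = -3.
Therefore w_9 = -36 + (-3) + (-5)·512 = -2599.

-2599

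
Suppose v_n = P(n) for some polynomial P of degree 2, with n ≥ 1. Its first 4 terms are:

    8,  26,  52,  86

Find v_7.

1st diffs: 18, 26, 34.
2nd diffs: 8, 8 (constant).
Newton forward-difference form: v_n = 8 + 18·C(n-1,1) + 8·C(n-1,2).
At n = 7: n-1 = 6, so v_7 = 8 + 108 + 120 = 236.

236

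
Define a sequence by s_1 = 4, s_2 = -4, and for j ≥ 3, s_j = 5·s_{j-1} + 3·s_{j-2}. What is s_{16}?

-43021089268

Iterate the recurrence:
s_3 = -8, s_4 = -52, s_5 = -284, …, s_{13} = -252829244, s_{14} = -1401023236, s_{15} = -7763603912, s_{16} = -43021089268.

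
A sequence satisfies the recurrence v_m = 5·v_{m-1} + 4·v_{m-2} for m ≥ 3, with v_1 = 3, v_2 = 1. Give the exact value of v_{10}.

Applying the relation repeatedly:
v_3 = 17; v_4 = 89; v_5 = 513; v_6 = 2921; v_7 = 16657; v_8 = 94969; v_9 = 541473; v_{10} = 3087241.

3087241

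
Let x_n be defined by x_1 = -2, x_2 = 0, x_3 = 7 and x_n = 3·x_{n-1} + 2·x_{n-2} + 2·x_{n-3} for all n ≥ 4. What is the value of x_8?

3295

Compute successive terms:
x_4 = 17;  x_5 = 65;  x_6 = 243;  x_7 = 893;  x_8 = 3295.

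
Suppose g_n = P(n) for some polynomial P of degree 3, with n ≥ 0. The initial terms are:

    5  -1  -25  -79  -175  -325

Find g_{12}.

-3895

1st diffs: -6, -24, -54, -96, -150.
2nd diffs: -18, -30, -42, -54.
3rd diffs: -12, -12, -12 (constant).
Newton forward-difference form: g_n = 5 + (-6)·C(n,1) + (-18)·C(n,2) + (-12)·C(n,3).
At n = 12: n = 12, so g_{12} = 5 - 72 - 1188 - 2640 = -3895.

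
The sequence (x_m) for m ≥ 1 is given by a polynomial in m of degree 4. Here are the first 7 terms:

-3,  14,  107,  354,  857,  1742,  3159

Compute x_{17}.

1st diffs: 17, 93, 247, 503, 885, 1417.
2nd diffs: 76, 154, 256, 382, 532.
3rd diffs: 78, 102, 126, 150.
4th diffs: 24, 24, 24 (constant).
Newton forward-difference form: x_m = -3 + 17·C(m-1,1) + 76·C(m-1,2) + 78·C(m-1,3) + 24·C(m-1,4).
At m = 17: m-1 = 16, so x_{17} = -3 + 272 + 9120 + 43680 + 43680 = 96749.

96749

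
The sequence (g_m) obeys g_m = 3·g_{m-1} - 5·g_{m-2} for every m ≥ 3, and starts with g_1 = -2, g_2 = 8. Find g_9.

g_3 = 34, g_4 = 62, g_5 = 16, g_6 = -262, g_7 = -866, g_8 = -1288, g_9 = 466.

466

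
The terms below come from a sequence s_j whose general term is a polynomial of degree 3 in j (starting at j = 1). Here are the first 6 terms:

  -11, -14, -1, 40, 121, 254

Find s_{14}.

1st diffs: -3, 13, 41, 81, 133.
2nd diffs: 16, 28, 40, 52.
3rd diffs: 12, 12, 12 (constant).
So s_j = 2j^3 - 4j^2 - 5j - 4.
Evaluating at j = 14 gives s_{14} = 4630.

4630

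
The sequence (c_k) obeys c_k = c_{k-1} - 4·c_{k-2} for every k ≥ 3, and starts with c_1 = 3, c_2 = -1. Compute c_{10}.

Compute successive terms:
c_3 = -13;  c_4 = -9;  c_5 = 43;  c_6 = 79;  c_7 = -93;  c_8 = -409;  c_9 = -37;  c_{10} = 1599.

1599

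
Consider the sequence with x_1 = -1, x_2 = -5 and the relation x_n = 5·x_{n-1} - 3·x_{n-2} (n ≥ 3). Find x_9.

-140206

Compute successive terms:
x_3 = -22  x_4 = -95  x_5 = -409  x_6 = -1760  x_7 = -7573  x_8 = -32585  x_9 = -140206.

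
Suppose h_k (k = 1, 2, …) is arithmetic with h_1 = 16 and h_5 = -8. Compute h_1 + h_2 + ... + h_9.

-72

Common difference d = (-8 - 16) / (5 - 1) = -6.
h_k = 16 + (k - 1)·(-6).
h_9 = -32; S = 9·(16 + (-32))/2 = -72.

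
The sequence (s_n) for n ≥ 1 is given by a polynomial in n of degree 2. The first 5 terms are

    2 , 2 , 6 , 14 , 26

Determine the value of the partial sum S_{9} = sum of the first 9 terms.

354

1st diffs: 0, 4, 8, 12.
2nd diffs: 4, 4, 4 (constant).
Newton forward-difference form: s_n = 2 + 4·C(n-1,2).
Continuing: 42, 62, 86, 114.
Summing n = 1..9 (9 terms) gives 354.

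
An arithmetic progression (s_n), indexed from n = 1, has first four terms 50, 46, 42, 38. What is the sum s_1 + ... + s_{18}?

288

Common difference d = -4.
s_n = 50 + (n - 1)·(-4).
s_{18} = -18; S = 18·(50 + (-18))/2 = 288.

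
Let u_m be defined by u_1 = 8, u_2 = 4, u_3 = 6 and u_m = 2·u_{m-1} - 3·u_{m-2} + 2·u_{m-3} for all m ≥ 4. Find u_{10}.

Compute successive terms:
u_4 = 16, u_5 = 22, u_6 = 8, u_7 = -18, u_8 = -16, u_9 = 38, u_{10} = 88.

88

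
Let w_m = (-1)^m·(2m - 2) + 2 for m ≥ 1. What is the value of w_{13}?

-22

(-1)^13 = -1; 2m - 2 at m=13 is 24; so w_{13} = -22.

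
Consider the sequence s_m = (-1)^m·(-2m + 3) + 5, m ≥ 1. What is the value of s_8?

(-1)^8 = 1; -2m + 3 at m=8 is -13; so s_8 = -8.

-8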